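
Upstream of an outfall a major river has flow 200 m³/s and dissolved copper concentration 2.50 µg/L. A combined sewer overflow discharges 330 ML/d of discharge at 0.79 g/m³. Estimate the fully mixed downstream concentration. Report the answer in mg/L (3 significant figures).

0.0173 mg/L

330 ML/d = 3.819 m³/s.
2.50 µg/L = 0.0025 mg/L.
By mass balance at complete mixing, C = (3.819·0.79 + 200·0.0025) / (3.819 + 200) = 3.517/203.8 = 0.01726 mg/L.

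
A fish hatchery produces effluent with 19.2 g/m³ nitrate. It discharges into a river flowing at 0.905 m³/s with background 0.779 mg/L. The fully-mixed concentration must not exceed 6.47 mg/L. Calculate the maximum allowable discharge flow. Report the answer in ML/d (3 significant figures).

Mass balance at complete mixing: C_std·(Q_w + Q_r) = Q_w·C_e + Q_r·C_b.
Rearranging, Q_w = Q_r·(C_std − C_b)/(C_e − C_std) = 0.905·(6.47 − 0.779) / (19.2 − 6.47) = 0.4046 m³/s.
= 34.96 ML/d.

35.0 ML/d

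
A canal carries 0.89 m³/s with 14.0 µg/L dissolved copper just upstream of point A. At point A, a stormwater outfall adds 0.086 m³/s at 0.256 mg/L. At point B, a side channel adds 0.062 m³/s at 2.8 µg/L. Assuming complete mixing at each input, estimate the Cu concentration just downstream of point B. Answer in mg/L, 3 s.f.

0.0334 mg/L

14.0 µg/L = 0.014 mg/L.
After input A: C = (0.89·0.014 + 0.086·0.256) / 0.976 = 0.03532 mg/L.
2.8 µg/L = 0.0028 mg/L.
After input B: C = (0.976·0.03532 + 0.062·0.0028) / 1.038 = 0.03338 mg/L.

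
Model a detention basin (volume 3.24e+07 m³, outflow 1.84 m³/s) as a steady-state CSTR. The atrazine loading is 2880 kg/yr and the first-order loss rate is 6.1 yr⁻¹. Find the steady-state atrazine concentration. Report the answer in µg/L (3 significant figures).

11.3 µg/L

Outflow Q = 1.84 m³/s × 3.156e+07 s/yr = 5.807e+07 m³/yr.
Steady-state CSTR mass balance: W = Q·C + k·V·C, so C = W/(Q + kV).
Q + kV = 5.807e+07 + 6.1·3.24e+07 = 2.557e+08 m³/yr.
C = 2880/2.557e+08 = 1.126e-05 kg/m³ = 0.01126 mg/L = 11.26 µg/L.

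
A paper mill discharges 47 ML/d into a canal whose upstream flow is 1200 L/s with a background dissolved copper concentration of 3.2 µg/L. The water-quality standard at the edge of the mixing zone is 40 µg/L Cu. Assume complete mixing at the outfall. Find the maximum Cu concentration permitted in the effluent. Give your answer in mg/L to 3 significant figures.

47 ML/d = 0.544 m³/s.
1200 L/s = 1.2 m³/s.
3.2 µg/L = 0.0032 mg/L.
40 µg/L = 0.04 mg/L.
Mass balance: 0.04·1.744 = 0.544·Cₑ + 1.2·0.0032.
Cₑ = (0.06976 − 0.00384) / 0.544 = 0.1212 mg/L.

0.121 mg/L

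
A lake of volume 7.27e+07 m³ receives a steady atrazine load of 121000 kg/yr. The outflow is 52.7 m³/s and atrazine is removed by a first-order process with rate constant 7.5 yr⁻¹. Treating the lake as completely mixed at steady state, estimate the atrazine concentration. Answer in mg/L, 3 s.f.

0.0548 mg/L

Outflow Q = 52.7 m³/s × 3.156e+07 s/yr = 1.663e+09 m³/yr.
Steady-state CSTR mass balance: W = Q·C + k·V·C, so C = W/(Q + kV).
Q + kV = 1.663e+09 + 7.5·7.27e+07 = 2.208e+09 m³/yr.
C = 121000/2.208e+09 = 5.479e-05 kg/m³ = 0.05479 mg/L.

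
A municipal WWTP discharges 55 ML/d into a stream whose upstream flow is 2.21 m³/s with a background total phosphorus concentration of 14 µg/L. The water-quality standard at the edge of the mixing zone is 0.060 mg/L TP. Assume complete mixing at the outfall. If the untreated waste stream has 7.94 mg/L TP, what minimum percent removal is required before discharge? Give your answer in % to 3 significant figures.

97.2 %

55 ML/d = 0.6366 m³/s.
14 µg/L = 0.014 mg/L.
Mass balance: 0.06·2.847 = 0.6366·Cₑ + 2.21·0.014.
Cₑ = (0.1708 − 0.03094) / 0.6366 = 0.2197 mg/L.
Required removal = 1 − 0.2197/7.94 = 97.23 %.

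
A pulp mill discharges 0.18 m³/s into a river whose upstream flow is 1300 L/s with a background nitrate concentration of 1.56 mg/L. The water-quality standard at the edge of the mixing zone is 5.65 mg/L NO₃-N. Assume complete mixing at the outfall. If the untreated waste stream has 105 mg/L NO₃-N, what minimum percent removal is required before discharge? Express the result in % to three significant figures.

66.5 %

1300 L/s = 1.3 m³/s.
Mass balance: 5.65·1.48 = 0.18·Cₑ + 1.3·1.56.
Cₑ = (8.362 − 2.028) / 0.18 = 35.19 mg/L.
Required removal = 1 − 35.19/105 = 66.49 %.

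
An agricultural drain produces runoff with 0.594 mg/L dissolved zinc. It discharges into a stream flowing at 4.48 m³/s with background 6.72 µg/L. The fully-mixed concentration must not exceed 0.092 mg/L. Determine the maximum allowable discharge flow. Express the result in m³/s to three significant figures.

0.761 m³/s

6.72 µg/L = 0.00672 mg/L.
Mass balance at complete mixing: C_std·(Q_w + Q_r) = Q_w·C_e + Q_r·C_b.
Rearranging, Q_w = Q_r·(C_std − C_b)/(C_e − C_std) = 4.48·(0.092 − 0.00672) / (0.594 − 0.092) = 0.7611 m³/s.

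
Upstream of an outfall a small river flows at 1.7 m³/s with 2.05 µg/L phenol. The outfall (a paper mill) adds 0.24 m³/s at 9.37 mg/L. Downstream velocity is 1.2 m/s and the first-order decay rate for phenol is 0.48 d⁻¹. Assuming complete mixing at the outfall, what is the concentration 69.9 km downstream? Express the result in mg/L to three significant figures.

2.05 µg/L = 0.00205 mg/L.
After complete mixing, C₀ = (0.24·9.37 + 1.7·0.00205) / 1.94 = 1.161 mg/L.
Travel time t = 6.99e+04 m / 1.2 m/s = 5.825e+04 s = 0.6742 d.
C = 1.161·exp(−0.48·0.6742) = 1.161·0.7235 = 0.84 mg/L.

0.840 mg/L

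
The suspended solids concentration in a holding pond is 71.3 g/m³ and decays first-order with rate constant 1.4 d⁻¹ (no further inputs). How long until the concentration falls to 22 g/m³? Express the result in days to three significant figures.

0.840 d

t = ln(C₀/C)/k = ln(71.3/22)/1.4 = 1.176/1.4 = 0.8399 d.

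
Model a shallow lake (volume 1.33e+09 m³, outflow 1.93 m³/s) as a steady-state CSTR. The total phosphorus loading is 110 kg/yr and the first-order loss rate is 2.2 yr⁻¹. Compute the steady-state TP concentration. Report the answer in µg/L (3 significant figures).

Outflow Q = 1.93 m³/s × 3.156e+07 s/yr = 6.091e+07 m³/yr.
Steady-state CSTR mass balance: W = Q·C + k·V·C, so C = W/(Q + kV).
Q + kV = 6.091e+07 + 2.2·1.33e+09 = 2.987e+09 m³/yr.
C = 110/2.987e+09 = 3.683e-08 kg/m³ = 3.683e-05 mg/L = 0.03683 µg/L.

0.0368 µg/L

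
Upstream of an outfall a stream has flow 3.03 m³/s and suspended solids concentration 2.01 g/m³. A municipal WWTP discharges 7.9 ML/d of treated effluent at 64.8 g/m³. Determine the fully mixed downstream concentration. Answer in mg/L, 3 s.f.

7.9 ML/d = 0.09144 m³/s.
Conservation of mass across the mixing zone: C = (0.09144·64.8 + 3.03·2.01) / (0.09144 + 3.03) = 12.02/3.121 = 3.849 mg/L.

3.85 mg/L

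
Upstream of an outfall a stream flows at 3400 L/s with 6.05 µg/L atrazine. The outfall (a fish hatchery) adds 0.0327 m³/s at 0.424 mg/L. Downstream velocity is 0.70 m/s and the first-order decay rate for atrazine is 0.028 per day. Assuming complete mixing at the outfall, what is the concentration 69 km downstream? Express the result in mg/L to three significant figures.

0.00972 mg/L

3400 L/s = 3.4 m³/s.
6.05 µg/L = 0.00605 mg/L.
After complete mixing, C₀ = (0.0327·0.424 + 3.4·0.00605) / 3.433 = 0.01003 mg/L.
Travel time t = 6.9e+04 m / 0.70 m/s = 9.857e+04 s = 1.141 d.
C = 0.01003·exp(−0.028·1.141) = 0.01003·0.9686 = 0.009716 mg/L.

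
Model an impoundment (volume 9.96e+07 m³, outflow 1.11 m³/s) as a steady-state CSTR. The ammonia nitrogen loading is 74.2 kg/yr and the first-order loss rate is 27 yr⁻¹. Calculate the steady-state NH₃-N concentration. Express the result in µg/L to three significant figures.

Outflow Q = 1.11 m³/s × 3.156e+07 s/yr = 3.503e+07 m³/yr.
Steady-state CSTR mass balance: W = Q·C + k·V·C, so C = W/(Q + kV).
Q + kV = 3.503e+07 + 27·9.96e+07 = 2.724e+09 m³/yr.
C = 74.2/2.724e+09 = 2.724e-08 kg/m³ = 2.724e-05 mg/L = 0.02724 µg/L.

0.0272 µg/L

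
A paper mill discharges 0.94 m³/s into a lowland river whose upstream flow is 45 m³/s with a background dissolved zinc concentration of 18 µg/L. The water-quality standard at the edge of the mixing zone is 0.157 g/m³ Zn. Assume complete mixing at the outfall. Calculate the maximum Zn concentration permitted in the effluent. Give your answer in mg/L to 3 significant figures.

18 µg/L = 0.018 mg/L.
Mass balance: 0.157·45.94 = 0.94·Cₑ + 45·0.018.
Cₑ = (7.213 − 0.81) / 0.94 = 6.811 mg/L.

6.81 mg/L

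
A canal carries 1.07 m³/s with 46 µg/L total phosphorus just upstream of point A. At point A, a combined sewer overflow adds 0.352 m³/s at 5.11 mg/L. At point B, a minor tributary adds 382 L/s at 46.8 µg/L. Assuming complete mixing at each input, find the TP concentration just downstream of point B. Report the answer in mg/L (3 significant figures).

46 µg/L = 0.046 mg/L.
After input A: C = (1.07·0.046 + 0.352·5.11) / 1.422 = 1.3 mg/L.
382 L/s = 0.382 m³/s.
46.8 µg/L = 0.0468 mg/L.
After input B: C = (1.422·1.3 + 0.382·0.0468) / 1.804 = 1.034 mg/L.

1.03 mg/L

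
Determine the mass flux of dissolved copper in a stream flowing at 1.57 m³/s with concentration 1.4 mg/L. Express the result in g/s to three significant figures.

Mass flux = Q·C = 1.57 m³/s × 1.4 g/m³ = 2.198 g/s.

2.20 g/s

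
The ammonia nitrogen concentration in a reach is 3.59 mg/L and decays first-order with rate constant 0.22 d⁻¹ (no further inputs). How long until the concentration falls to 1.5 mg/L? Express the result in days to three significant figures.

3.97 d

t = ln(C₀/C)/k = ln(3.59/1.5)/0.22 = 0.8727/0.22 = 3.967 d.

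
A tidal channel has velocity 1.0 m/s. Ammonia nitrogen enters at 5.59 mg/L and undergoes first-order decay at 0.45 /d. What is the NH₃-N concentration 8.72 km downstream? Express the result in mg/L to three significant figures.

5.34 mg/L

Travel time t = 8.72 km / 1.0 m/s = 8720/1.0 = 8720 s = 0.1009 d.
First-order decay: C = 5.59·exp(−0.45·0.1009) = 5.59·0.9556 = 5.342 mg/L.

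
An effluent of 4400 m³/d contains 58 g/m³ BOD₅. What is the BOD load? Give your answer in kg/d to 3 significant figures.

4400 m³/d = 0.05093 m³/s.
Mass flux = Q·C = 0.05093 m³/s × 58 g/m³ = 2.954 g/s.
= 2.954 g/s × 86.4 = 255.2 kg/d.

255 kg/d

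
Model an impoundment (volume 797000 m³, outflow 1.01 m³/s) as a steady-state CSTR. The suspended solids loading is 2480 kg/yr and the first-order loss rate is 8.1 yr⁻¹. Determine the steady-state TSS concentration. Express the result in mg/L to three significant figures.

0.0647 mg/L

Outflow Q = 1.01 m³/s × 3.156e+07 s/yr = 3.187e+07 m³/yr.
Steady-state CSTR mass balance: W = Q·C + k·V·C, so C = W/(Q + kV).
Q + kV = 3.187e+07 + 8.1·797000 = 3.833e+07 m³/yr.
C = 2480/3.833e+07 = 6.47e-05 kg/m³ = 0.0647 mg/L.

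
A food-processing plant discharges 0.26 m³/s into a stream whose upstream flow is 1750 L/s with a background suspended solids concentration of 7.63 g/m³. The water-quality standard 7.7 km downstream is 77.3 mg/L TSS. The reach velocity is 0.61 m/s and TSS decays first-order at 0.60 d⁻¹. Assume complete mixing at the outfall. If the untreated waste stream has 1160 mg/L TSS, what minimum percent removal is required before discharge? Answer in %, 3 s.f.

1750 L/s = 1.75 m³/s.
Travel time to the compliance point: t = 7700/0.61 = 1.262e+04 s = 0.1461 d; decay factor exp(−0.60·0.1461) = 0.9161.
So the concentration just after mixing may be at most 77.3/0.9161 = 84.38 mg/L.
Mass balance: 84.38·2.01 = 0.26·Cₑ + 1.75·7.63.
Cₑ = (169.6 − 13.35) / 0.26 = 601 mg/L.
Required removal = 1 − 601/1160 = 48.19 %.

48.2 %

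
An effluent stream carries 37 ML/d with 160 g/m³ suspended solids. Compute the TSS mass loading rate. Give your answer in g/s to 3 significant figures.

68.5 g/s

37 ML/d = 0.4282 m³/s.
Mass flux = Q·C = 0.4282 m³/s × 160 g/m³ = 68.52 g/s.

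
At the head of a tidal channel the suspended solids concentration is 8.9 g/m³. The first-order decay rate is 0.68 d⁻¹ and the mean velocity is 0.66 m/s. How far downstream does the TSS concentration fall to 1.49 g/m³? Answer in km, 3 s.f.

From C = C₀·e^(−kt), t = ln(C₀/C)/k = ln(8.9/1.49)/0.68 = 1.787/0.68 = 2.628 d.
Distance = v·t = 0.66 m/s × 2.271e+05 s = 1.499e+05 m = 149.9 km.

150 km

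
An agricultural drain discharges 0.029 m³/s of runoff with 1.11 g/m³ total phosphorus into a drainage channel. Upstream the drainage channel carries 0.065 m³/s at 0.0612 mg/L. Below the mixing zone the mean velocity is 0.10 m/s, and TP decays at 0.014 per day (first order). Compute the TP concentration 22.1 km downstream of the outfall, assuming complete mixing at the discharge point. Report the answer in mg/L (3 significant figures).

0.371 mg/L

After complete mixing, C₀ = (0.029·1.11 + 0.065·0.0612) / 0.094 = 0.3848 mg/L.
Travel time t = 2.21e+04 m / 0.10 m/s = 2.21e+05 s = 2.558 d.
C = 0.3848·exp(−0.014·2.558) = 0.3848·0.9648 = 0.3712 mg/L.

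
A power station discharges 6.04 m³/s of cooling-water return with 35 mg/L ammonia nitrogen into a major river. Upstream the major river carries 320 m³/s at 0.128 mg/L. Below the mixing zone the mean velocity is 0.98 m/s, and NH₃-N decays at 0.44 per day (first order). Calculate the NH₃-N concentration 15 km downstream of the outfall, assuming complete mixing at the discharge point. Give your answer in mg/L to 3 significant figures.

0.716 mg/L

After complete mixing, C₀ = (6.04·35 + 320·0.128) / 326 = 0.774 mg/L.
Travel time t = 1.5e+04 m / 0.98 m/s = 1.531e+04 s = 0.1772 d.
C = 0.774·exp(−0.44·0.1772) = 0.774·0.925 = 0.716 mg/L.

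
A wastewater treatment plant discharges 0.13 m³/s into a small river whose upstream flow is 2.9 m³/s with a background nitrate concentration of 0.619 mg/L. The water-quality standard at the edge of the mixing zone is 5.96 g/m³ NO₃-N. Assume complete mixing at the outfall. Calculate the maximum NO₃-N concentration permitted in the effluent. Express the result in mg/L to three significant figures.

Mass balance: 5.96·3.03 = 0.13·Cₑ + 2.9·0.619.
Cₑ = (18.06 − 1.795) / 0.13 = 125.1 mg/L.

125 mg/L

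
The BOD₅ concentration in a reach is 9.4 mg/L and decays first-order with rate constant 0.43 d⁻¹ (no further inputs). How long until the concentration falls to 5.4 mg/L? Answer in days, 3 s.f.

t = ln(C₀/C)/k = ln(9.4/5.4)/0.43 = 0.5543/0.43 = 1.289 d.

1.29 d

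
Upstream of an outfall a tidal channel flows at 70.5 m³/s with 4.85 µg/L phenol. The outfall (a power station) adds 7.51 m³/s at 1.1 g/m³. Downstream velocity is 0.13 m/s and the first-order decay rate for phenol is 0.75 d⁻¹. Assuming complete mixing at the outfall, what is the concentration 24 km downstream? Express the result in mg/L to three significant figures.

4.85 µg/L = 0.00485 mg/L.
After complete mixing, C₀ = (7.51·1.1 + 70.5·0.00485) / 78.01 = 0.1103 mg/L.
Travel time t = 2.4e+04 m / 0.13 m/s = 1.846e+05 s = 2.137 d.
C = 0.1103·exp(−0.75·2.137) = 0.1103·0.2014 = 0.02221 mg/L.

0.0222 mg/L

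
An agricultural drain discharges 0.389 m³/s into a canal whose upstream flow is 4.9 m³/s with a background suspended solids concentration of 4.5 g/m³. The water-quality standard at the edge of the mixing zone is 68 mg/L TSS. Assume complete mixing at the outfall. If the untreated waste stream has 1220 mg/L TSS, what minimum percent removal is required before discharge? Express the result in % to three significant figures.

28.9 %

Mass balance: 68·5.289 = 0.389·Cₑ + 4.9·4.5.
Cₑ = (359.7 − 22.05) / 0.389 = 867.9 mg/L.
Required removal = 1 − 867.9/1220 = 28.86 %.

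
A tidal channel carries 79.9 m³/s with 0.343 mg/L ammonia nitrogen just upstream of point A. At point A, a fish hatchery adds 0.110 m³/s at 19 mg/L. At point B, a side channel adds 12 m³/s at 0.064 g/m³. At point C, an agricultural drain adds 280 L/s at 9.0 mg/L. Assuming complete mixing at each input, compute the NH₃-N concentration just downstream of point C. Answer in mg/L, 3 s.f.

0.355 mg/L

After input A: C = (79.9·0.343 + 0.11·19) / 80.01 = 0.3687 mg/L.
After input B: C = (80.01·0.3687 + 12·0.064) / 92.01 = 0.3289 mg/L.
280 L/s = 0.28 m³/s.
After input C: C = (92.01·0.3289 + 0.28·9) / 92.29 = 0.3552 mg/L.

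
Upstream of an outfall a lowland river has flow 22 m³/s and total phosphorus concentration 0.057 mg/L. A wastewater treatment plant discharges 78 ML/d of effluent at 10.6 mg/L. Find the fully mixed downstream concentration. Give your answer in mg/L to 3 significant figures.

78 ML/d = 0.9028 m³/s.
By mass balance at complete mixing, C = (0.9028·10.6 + 22·0.057) / (0.9028 + 22) = 10.82/22.9 = 0.4726 mg/L.

0.473 mg/L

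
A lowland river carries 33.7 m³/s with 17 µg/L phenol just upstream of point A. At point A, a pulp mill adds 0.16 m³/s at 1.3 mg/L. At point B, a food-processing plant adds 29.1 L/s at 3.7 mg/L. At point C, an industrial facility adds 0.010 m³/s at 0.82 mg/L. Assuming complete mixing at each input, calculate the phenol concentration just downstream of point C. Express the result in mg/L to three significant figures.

17 µg/L = 0.017 mg/L.
After input A: C = (33.7·0.017 + 0.16·1.3) / 33.86 = 0.02306 mg/L.
29.1 L/s = 0.0291 m³/s.
After input B: C = (33.86·0.02306 + 0.0291·3.7) / 33.89 = 0.02622 mg/L.
After input C: C = (33.89·0.02622 + 0.01·0.82) / 33.9 = 0.02645 mg/L.

0.0265 mg/L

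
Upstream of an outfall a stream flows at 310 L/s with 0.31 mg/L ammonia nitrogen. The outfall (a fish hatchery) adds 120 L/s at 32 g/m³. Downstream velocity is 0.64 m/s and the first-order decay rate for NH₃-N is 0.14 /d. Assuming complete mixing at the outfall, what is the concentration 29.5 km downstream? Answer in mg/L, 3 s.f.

120 L/s = 0.12 m³/s.
310 L/s = 0.31 m³/s.
After complete mixing, C₀ = (0.12·32 + 0.31·0.31) / 0.43 = 9.154 mg/L.
Travel time t = 2.95e+04 m / 0.64 m/s = 4.609e+04 s = 0.5335 d.
C = 9.154·exp(−0.14·0.5335) = 9.154·0.928 = 8.495 mg/L.

8.49 mg/L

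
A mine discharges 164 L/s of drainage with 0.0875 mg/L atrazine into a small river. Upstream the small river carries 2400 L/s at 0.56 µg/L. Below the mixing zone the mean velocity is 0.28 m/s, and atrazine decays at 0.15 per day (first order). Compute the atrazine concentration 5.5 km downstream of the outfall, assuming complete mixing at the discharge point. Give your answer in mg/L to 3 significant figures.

0.00592 mg/L

164 L/s = 0.164 m³/s.
2400 L/s = 2.4 m³/s.
0.56 µg/L = 0.00056 mg/L.
After complete mixing, C₀ = (0.164·0.0875 + 2.4·0.00056) / 2.564 = 0.006121 mg/L.
Travel time t = 5500 m / 0.28 m/s = 1.964e+04 s = 0.2273 d.
C = 0.006121·exp(−0.15·0.2273) = 0.006121·0.9665 = 0.005916 mg/L.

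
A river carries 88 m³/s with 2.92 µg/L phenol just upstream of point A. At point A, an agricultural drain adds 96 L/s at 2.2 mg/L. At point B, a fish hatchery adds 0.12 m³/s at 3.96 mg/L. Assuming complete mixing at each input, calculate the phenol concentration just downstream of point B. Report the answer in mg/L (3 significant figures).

2.92 µg/L = 0.00292 mg/L.
96 L/s = 0.096 m³/s.
After input A: C = (88·0.00292 + 0.096·2.2) / 88.1 = 0.005314 mg/L.
After input B: C = (88.1·0.005314 + 0.12·3.96) / 88.22 = 0.01069 mg/L.

0.0107 mg/L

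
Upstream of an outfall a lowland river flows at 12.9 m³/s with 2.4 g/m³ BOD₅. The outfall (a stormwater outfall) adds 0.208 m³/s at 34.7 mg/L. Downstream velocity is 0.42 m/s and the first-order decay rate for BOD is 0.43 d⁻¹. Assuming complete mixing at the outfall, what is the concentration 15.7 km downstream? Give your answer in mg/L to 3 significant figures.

After complete mixing, C₀ = (0.208·34.7 + 12.9·2.4) / 13.11 = 2.913 mg/L.
Travel time t = 1.57e+04 m / 0.42 m/s = 3.738e+04 s = 0.4326 d.
C = 2.913·exp(−0.43·0.4326) = 2.913·0.8302 = 2.418 mg/L.

2.42 mg/L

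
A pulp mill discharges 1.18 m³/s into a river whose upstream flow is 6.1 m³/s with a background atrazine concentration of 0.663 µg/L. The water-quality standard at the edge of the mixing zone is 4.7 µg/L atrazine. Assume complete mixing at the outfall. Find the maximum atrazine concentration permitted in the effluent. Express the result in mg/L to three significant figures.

0.663 µg/L = 0.000663 mg/L.
4.7 µg/L = 0.0047 mg/L.
Mass balance: 0.0047·7.28 = 1.18·Cₑ + 6.1·0.000663.
Cₑ = (0.03422 − 0.004044) / 1.18 = 0.02557 mg/L.

0.0256 mg/L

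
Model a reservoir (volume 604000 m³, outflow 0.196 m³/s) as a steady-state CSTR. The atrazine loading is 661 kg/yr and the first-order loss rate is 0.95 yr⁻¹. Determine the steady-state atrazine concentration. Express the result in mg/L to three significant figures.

Outflow Q = 0.196 m³/s × 3.156e+07 s/yr = 6.185e+06 m³/yr.
Steady-state CSTR mass balance: W = Q·C + k·V·C, so C = W/(Q + kV).
Q + kV = 6.185e+06 + 0.95·604000 = 6.759e+06 m³/yr.
C = 661/6.759e+06 = 9.779e-05 kg/m³ = 0.09779 mg/L.

0.0978 mg/L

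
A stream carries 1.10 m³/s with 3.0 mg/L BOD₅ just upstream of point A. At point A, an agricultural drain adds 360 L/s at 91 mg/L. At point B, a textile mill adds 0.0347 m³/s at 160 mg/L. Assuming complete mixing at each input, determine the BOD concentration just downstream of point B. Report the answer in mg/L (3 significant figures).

27.8 mg/L

360 L/s = 0.36 m³/s.
After input A: C = (1.1·3 + 0.36·91) / 1.46 = 24.7 mg/L.
After input B: C = (1.46·24.7 + 0.0347·160) / 1.495 = 27.84 mg/L.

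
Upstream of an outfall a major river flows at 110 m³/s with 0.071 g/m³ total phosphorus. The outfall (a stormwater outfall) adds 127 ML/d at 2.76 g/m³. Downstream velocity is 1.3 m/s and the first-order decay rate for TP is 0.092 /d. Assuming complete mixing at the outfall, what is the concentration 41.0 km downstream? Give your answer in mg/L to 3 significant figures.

0.103 mg/L

127 ML/d = 1.47 m³/s.
After complete mixing, C₀ = (1.47·2.76 + 110·0.071) / 111.5 = 0.1065 mg/L.
Travel time t = 4.1e+04 m / 1.3 m/s = 3.154e+04 s = 0.365 d.
C = 0.1065·exp(−0.092·0.365) = 0.1065·0.967 = 0.1029 mg/L.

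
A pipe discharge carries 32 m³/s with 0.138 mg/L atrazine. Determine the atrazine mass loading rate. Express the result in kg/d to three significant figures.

382 kg/d

Mass flux = Q·C = 32 m³/s × 0.138 g/m³ = 4.416 g/s.
= 4.416 g/s × 86.4 = 381.5 kg/d.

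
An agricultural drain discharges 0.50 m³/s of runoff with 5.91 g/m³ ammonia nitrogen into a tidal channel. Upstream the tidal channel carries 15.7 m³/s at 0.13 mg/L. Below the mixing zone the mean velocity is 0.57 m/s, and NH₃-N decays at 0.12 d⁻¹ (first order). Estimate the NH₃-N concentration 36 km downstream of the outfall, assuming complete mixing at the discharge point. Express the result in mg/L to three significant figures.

After complete mixing, C₀ = (0.5·5.91 + 15.7·0.13) / 16.2 = 0.3084 mg/L.
Travel time t = 3.6e+04 m / 0.57 m/s = 6.316e+04 s = 0.731 d.
C = 0.3084·exp(−0.12·0.731) = 0.3084·0.916 = 0.2825 mg/L.

0.282 mg/L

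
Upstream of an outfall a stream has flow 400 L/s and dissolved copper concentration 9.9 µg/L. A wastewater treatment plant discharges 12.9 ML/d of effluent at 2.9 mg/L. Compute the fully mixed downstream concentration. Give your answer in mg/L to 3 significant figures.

0.795 mg/L

12.9 ML/d = 0.1493 m³/s.
400 L/s = 0.4 m³/s.
9.9 µg/L = 0.0099 mg/L.
Flow-weighted mixing gives C = (0.1493·2.9 + 0.4·0.0099) / (0.1493 + 0.4) = 0.4369/0.5493 = 0.7955 mg/L.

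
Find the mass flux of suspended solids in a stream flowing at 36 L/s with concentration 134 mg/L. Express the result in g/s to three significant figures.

36 L/s = 0.036 m³/s.
Mass flux = Q·C = 0.036 m³/s × 134 g/m³ = 4.824 g/s.

4.82 g/s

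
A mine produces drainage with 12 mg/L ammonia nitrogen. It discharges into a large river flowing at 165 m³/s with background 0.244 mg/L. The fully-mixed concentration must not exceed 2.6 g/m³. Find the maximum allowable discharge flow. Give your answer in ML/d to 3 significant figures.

Mass balance at complete mixing: C_std·(Q_w + Q_r) = Q_w·C_e + Q_r·C_b.
Rearranging, Q_w = Q_r·(C_std − C_b)/(C_e − C_std) = 165·(2.6 − 0.244) / (12 − 2.6) = 41.36 m³/s.
= 3573 ML/d.

3570 ML/d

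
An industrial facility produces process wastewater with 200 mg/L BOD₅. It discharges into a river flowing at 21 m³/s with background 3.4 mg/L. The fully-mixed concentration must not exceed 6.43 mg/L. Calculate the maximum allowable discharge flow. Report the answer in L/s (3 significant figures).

329 L/s

Mass balance at complete mixing: C_std·(Q_w + Q_r) = Q_w·C_e + Q_r·C_b.
Rearranging, Q_w = Q_r·(C_std − C_b)/(C_e − C_std) = 21·(6.43 − 3.4) / (200 − 6.43) = 0.3287 m³/s.
= 328.7 L/s.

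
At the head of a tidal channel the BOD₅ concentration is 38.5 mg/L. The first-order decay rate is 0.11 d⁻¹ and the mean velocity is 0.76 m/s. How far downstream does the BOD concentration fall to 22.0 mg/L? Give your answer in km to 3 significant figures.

334 km

From C = C₀·e^(−kt), t = ln(C₀/C)/k = ln(38.5/22.0)/0.11 = 0.5596/0.11 = 5.087 d.
Distance = v·t = 0.76 m/s × 4.396e+05 s = 3.341e+05 m = 334.1 km.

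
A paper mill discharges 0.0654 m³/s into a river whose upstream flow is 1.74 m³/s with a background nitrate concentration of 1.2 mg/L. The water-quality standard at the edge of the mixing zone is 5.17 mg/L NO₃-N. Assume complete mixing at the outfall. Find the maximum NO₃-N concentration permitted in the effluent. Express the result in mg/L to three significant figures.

Mass balance: 5.17·1.805 = 0.0654·Cₑ + 1.74·1.2.
Cₑ = (9.334 − 2.088) / 0.0654 = 110.8 mg/L.

111 mg/L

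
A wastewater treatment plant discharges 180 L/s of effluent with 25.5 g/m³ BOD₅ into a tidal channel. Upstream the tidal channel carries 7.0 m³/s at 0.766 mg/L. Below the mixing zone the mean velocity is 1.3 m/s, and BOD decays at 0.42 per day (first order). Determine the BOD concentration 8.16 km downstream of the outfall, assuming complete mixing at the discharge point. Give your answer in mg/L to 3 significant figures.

180 L/s = 0.18 m³/s.
After complete mixing, C₀ = (0.18·25.5 + 7·0.766) / 7.18 = 1.386 mg/L.
Travel time t = 8160 m / 1.3 m/s = 6277 s = 0.07265 d.
C = 1.386·exp(−0.42·0.07265) = 1.386·0.9699 = 1.344 mg/L.

1.34 mg/L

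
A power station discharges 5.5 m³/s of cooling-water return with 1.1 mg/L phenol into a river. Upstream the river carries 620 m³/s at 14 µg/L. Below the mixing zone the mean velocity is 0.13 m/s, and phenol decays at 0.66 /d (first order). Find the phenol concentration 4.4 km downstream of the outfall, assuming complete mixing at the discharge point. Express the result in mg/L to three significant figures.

0.0182 mg/L

14 µg/L = 0.014 mg/L.
After complete mixing, C₀ = (5.5·1.1 + 620·0.014) / 625.5 = 0.02355 mg/L.
Travel time t = 4400 m / 0.13 m/s = 3.385e+04 s = 0.3917 d.
C = 0.02355·exp(−0.66·0.3917) = 0.02355·0.7722 = 0.01818 mg/L.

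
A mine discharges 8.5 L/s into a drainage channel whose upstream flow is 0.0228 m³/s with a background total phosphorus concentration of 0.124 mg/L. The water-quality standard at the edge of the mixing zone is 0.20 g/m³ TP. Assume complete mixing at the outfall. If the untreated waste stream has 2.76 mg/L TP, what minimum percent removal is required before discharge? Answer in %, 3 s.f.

85.4 %

8.5 L/s = 0.0085 m³/s.
Mass balance: 0.2·0.0313 = 0.0085·Cₑ + 0.0228·0.124.
Cₑ = (0.00626 − 0.002827) / 0.0085 = 0.4039 mg/L.
Required removal = 1 − 0.4039/2.76 = 85.37 %.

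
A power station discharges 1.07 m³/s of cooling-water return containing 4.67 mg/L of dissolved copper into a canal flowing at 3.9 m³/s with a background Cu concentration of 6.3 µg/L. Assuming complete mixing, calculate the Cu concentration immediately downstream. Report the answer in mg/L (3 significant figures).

6.3 µg/L = 0.0063 mg/L.
Flow-weighted mixing gives C = (1.07·4.67 + 3.9·0.0063) / (1.07 + 3.9) = 5.021/4.97 = 1.01 mg/L.

1.01 mg/L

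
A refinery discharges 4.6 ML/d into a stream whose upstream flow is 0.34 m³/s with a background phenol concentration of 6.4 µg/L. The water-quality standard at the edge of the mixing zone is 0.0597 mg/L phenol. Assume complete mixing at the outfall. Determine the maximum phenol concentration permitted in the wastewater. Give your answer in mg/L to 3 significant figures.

4.6 ML/d = 0.05324 m³/s.
6.4 µg/L = 0.0064 mg/L.
Mass balance: 0.0597·0.3932 = 0.05324·Cₑ + 0.34·0.0064.
Cₑ = (0.02348 − 0.002176) / 0.05324 = 0.4001 mg/L.

0.400 mg/L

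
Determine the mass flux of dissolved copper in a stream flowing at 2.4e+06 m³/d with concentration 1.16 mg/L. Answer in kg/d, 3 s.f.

2.4e+06 m³/d = 27.78 m³/s.
Mass flux = Q·C = 27.78 m³/s × 1.16 g/m³ = 32.22 g/s.
= 32.22 g/s × 86.4 = 2784 kg/d.

2780 kg/d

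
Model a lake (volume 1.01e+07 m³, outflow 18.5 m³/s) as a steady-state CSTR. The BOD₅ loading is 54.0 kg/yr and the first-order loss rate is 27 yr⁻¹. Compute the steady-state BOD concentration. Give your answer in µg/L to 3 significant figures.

Outflow Q = 18.5 m³/s × 3.156e+07 s/yr = 5.838e+08 m³/yr.
Steady-state CSTR mass balance: W = Q·C + k·V·C, so C = W/(Q + kV).
Q + kV = 5.838e+08 + 27·1.01e+07 = 8.565e+08 m³/yr.
C = 54.0/8.565e+08 = 6.305e-08 kg/m³ = 6.305e-05 mg/L = 0.06305 µg/L.

0.0630 µg/L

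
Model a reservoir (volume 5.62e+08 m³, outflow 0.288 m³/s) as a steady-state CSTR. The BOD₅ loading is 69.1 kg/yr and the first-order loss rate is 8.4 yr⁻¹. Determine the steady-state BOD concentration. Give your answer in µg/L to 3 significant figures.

0.0146 µg/L

Outflow Q = 0.288 m³/s × 3.156e+07 s/yr = 9.089e+06 m³/yr.
Steady-state CSTR mass balance: W = Q·C + k·V·C, so C = W/(Q + kV).
Q + kV = 9.089e+06 + 8.4·5.62e+08 = 4.73e+09 m³/yr.
C = 69.1/4.73e+09 = 1.461e-08 kg/m³ = 1.461e-05 mg/L = 0.01461 µg/L.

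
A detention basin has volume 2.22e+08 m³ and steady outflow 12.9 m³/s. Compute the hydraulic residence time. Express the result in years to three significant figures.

0.545 yr

Q = 12.9 m³/s × 3.156e+07 s/yr = 4.071e+08 m³/yr.
Hydraulic residence time τ = V/Q = 2.22e+08/4.071e+08 = 0.5453 yr.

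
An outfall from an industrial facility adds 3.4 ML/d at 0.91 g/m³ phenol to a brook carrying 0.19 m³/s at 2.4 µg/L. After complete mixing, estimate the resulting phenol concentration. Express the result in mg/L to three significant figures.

0.158 mg/L

3.4 ML/d = 0.03935 m³/s.
2.4 µg/L = 0.0024 mg/L.
Conservation of mass across the mixing zone: C = (0.03935·0.91 + 0.19·0.0024) / (0.03935 + 0.19) = 0.03627/0.2294 = 0.1581 mg/L.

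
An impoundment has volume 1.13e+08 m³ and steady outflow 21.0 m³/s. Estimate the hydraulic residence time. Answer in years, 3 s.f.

0.171 yr

Q = 21.0 m³/s × 3.156e+07 s/yr = 6.627e+08 m³/yr.
Hydraulic residence time τ = V/Q = 1.13e+08/6.627e+08 = 0.1705 yr.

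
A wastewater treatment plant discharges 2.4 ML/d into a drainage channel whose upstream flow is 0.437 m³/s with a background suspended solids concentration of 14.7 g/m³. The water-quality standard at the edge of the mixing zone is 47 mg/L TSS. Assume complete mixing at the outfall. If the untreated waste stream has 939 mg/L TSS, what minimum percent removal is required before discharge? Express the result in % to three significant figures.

40.9 %

2.4 ML/d = 0.02778 m³/s.
Mass balance: 47·0.4648 = 0.02778·Cₑ + 0.437·14.7.
Cₑ = (21.84 − 6.424) / 0.02778 = 555.1 mg/L.
Required removal = 1 − 555.1/939 = 40.88 %.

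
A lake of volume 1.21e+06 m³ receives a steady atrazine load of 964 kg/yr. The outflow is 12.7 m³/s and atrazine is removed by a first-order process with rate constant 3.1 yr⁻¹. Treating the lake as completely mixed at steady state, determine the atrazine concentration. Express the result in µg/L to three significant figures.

2.38 µg/L

Outflow Q = 12.7 m³/s × 3.156e+07 s/yr = 4.008e+08 m³/yr.
Steady-state CSTR mass balance: W = Q·C + k·V·C, so C = W/(Q + kV).
Q + kV = 4.008e+08 + 3.1·1.21e+06 = 4.045e+08 m³/yr.
C = 964/4.045e+08 = 2.383e-06 kg/m³ = 0.002383 mg/L = 2.383 µg/L.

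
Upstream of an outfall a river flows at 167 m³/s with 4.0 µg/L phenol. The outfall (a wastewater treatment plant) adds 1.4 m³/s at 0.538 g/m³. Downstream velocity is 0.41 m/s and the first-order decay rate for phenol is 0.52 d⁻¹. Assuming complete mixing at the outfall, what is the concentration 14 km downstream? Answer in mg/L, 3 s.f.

4.0 µg/L = 0.004 mg/L.
After complete mixing, C₀ = (1.4·0.538 + 167·0.004) / 168.4 = 0.008439 mg/L.
Travel time t = 1.4e+04 m / 0.41 m/s = 3.415e+04 s = 0.3952 d.
C = 0.008439·exp(−0.52·0.3952) = 0.008439·0.8142 = 0.006872 mg/L.

0.00687 mg/L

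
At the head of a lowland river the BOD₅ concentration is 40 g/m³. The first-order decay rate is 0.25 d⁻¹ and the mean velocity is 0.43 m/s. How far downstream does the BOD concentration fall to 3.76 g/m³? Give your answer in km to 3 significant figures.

From C = C₀·e^(−kt), t = ln(C₀/C)/k = ln(40/3.76)/0.25 = 2.364/0.25 = 9.458 d.
Distance = v·t = 0.43 m/s × 8.172e+05 s = 3.514e+05 m = 351.4 km.

351 km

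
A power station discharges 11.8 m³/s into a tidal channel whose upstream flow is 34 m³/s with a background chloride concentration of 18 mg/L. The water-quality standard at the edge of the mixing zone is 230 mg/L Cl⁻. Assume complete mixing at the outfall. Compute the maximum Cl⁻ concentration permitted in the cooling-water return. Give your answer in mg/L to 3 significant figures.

Mass balance: 230·45.8 = 11.8·Cₑ + 34·18.
Cₑ = (1.053e+04 − 612) / 11.8 = 840.8 mg/L.

841 mg/L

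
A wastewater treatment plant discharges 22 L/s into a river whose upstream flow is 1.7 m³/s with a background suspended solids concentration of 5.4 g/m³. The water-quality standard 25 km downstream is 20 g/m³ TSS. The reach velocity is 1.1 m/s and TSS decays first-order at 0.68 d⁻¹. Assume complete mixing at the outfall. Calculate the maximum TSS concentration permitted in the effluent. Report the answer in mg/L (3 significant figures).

1450 mg/L

22 L/s = 0.022 m³/s.
Travel time to the compliance point: t = 2.5e+04/1.1 = 2.273e+04 s = 0.263 d; decay factor exp(−0.68·0.263) = 0.8362.
So the concentration just after mixing may be at most 20/0.8362 = 23.92 mg/L.
Mass balance: 23.92·1.722 = 0.022·Cₑ + 1.7·5.4.
Cₑ = (41.19 − 9.18) / 0.022 = 1455 mg/L.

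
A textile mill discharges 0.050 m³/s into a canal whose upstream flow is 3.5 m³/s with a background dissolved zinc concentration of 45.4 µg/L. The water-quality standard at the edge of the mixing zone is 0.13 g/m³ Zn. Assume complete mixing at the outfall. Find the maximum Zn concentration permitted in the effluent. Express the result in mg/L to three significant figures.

45.4 µg/L = 0.0454 mg/L.
Mass balance: 0.13·3.55 = 0.05·Cₑ + 3.5·0.0454.
Cₑ = (0.4615 − 0.1589) / 0.05 = 6.052 mg/L.

6.05 mg/L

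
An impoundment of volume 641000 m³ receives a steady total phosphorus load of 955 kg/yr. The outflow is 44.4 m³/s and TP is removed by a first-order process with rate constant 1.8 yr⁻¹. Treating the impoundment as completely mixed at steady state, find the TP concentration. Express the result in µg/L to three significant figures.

0.681 µg/L

Outflow Q = 44.4 m³/s × 3.156e+07 s/yr = 1.401e+09 m³/yr.
Steady-state CSTR mass balance: W = Q·C + k·V·C, so C = W/(Q + kV).
Q + kV = 1.401e+09 + 1.8·641000 = 1.402e+09 m³/yr.
C = 955/1.402e+09 = 6.81e-07 kg/m³ = 0.000681 mg/L = 0.681 µg/L.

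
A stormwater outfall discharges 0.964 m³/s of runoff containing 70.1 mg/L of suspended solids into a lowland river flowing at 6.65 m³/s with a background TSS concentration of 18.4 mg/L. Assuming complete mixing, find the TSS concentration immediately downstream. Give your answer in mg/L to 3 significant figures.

Flow-weighted mixing gives C = (0.964·70.1 + 6.65·18.4) / (0.964 + 6.65) = 189.9/7.614 = 24.95 mg/L.

24.9 mg/L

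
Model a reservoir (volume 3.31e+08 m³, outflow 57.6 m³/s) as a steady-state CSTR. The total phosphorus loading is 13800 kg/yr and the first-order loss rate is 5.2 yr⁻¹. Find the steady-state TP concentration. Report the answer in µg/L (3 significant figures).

Outflow Q = 57.6 m³/s × 3.156e+07 s/yr = 1.818e+09 m³/yr.
Steady-state CSTR mass balance: W = Q·C + k·V·C, so C = W/(Q + kV).
Q + kV = 1.818e+09 + 5.2·3.31e+08 = 3.539e+09 m³/yr.
C = 13800/3.539e+09 = 3.899e-06 kg/m³ = 0.003899 mg/L = 3.899 µg/L.

3.90 µg/L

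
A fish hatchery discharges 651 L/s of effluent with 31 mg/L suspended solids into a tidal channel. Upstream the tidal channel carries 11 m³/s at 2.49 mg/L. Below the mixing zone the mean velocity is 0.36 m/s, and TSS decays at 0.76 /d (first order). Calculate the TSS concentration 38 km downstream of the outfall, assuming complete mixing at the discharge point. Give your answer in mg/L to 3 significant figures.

1.61 mg/L

651 L/s = 0.651 m³/s.
After complete mixing, C₀ = (0.651·31 + 11·2.49) / 11.65 = 4.083 mg/L.
Travel time t = 3.8e+04 m / 0.36 m/s = 1.056e+05 s = 1.222 d.
C = 4.083·exp(−0.76·1.222) = 4.083·0.3951 = 1.613 mg/L.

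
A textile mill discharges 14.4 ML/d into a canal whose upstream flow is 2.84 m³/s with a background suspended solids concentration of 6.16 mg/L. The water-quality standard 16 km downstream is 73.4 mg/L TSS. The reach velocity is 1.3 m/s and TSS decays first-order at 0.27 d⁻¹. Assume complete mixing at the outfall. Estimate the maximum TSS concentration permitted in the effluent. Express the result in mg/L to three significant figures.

1270 mg/L

14.4 ML/d = 0.1667 m³/s.
Travel time to the compliance point: t = 1.6e+04/1.3 = 1.231e+04 s = 0.1425 d; decay factor exp(−0.27·0.1425) = 0.9623.
So the concentration just after mixing may be at most 73.4/0.9623 = 76.28 mg/L.
Mass balance: 76.28·3.007 = 0.1667·Cₑ + 2.84·6.16.
Cₑ = (229.3 − 17.49) / 0.1667 = 1271 mg/L.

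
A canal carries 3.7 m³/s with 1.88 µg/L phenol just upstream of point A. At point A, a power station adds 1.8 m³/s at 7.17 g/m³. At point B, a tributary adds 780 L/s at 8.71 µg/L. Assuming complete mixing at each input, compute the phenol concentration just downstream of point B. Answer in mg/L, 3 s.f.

1.88 µg/L = 0.00188 mg/L.
After input A: C = (3.7·0.00188 + 1.8·7.17) / 5.5 = 2.348 mg/L.
780 L/s = 0.78 m³/s.
8.71 µg/L = 0.00871 mg/L.
After input B: C = (5.5·2.348 + 0.78·0.00871) / 6.28 = 2.057 mg/L.

2.06 mg/L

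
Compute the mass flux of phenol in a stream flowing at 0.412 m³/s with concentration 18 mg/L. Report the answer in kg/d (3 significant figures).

641 kg/d

Mass flux = Q·C = 0.412 m³/s × 18 g/m³ = 7.416 g/s.
= 7.416 g/s × 86.4 = 640.7 kg/d.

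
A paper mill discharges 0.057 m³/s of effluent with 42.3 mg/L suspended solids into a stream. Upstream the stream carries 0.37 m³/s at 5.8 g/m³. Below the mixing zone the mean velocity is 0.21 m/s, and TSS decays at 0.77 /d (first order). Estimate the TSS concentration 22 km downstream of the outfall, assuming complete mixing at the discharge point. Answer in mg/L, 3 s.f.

After complete mixing, C₀ = (0.057·42.3 + 0.37·5.8) / 0.427 = 10.67 mg/L.
Travel time t = 2.2e+04 m / 0.21 m/s = 1.048e+05 s = 1.213 d.
C = 10.67·exp(−0.77·1.213) = 10.67·0.3931 = 4.196 mg/L.

4.20 mg/L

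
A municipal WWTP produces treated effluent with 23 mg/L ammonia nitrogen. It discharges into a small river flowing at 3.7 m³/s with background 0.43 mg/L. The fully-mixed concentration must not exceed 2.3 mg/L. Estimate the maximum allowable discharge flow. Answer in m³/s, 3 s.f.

Mass balance at complete mixing: C_std·(Q_w + Q_r) = Q_w·C_e + Q_r·C_b.
Rearranging, Q_w = Q_r·(C_std − C_b)/(C_e − C_std) = 3.7·(2.3 − 0.43) / (23 − 2.3) = 0.3343 m³/s.

0.334 m³/s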